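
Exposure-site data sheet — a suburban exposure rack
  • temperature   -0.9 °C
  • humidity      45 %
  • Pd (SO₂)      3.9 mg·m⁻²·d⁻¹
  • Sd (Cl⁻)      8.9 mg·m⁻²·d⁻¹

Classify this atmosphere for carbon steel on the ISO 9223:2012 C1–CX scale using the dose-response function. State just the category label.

carbon steel: temperature factor f = +0.150·(-10.9) = -1.6350
  sulphur-dioxide contribution → 1.722 μm/a
  chloride contribution → 1.685 μm/a
  total first-year rate 3.407 μm/a
ISO 9223 Table 2 (carbon steel): 1.3 < 3.41 ≤ 25 μm/a ⇒ C2

C2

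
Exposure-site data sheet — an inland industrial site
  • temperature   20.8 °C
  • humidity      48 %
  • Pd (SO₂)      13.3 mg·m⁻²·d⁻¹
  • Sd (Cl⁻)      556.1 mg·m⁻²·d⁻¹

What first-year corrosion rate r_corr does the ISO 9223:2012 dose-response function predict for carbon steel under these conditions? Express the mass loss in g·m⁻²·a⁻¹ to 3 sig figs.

r_corr = 529 g·m⁻²·a⁻¹

carbon steel: f(T) = -0.054·(T−10) [T>10 °C] = -0.5832
  SO₂ term: 1.77·13.3^0.52·exp(0.02·48-0.5832) = 9.909
  Sd branch = 0.102·Sd^0.62·e^(0.033·RH+0.04·T) = 57.52 μm/a
  sum: 9.909 + 57.52 → r_corr = 67.43 μm/a
Convert to mass loss: 67.43 μm/a × 7.85 g/cm³ = 529.3 g·m⁻²·a⁻¹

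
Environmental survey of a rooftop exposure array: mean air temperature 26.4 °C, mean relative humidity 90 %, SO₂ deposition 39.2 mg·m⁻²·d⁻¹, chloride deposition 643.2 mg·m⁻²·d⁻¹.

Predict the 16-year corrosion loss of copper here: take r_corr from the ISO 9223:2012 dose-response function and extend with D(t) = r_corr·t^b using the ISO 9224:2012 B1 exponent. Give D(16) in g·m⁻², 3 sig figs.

copper: T>10 °C ⇒ hinge -0.080·(26.4−10) = -1.3120
  SO₂ term: 0.0053·39.2^0.26·exp(0.059·90-1.3120) = 0.7496
  Cl⁻ term: 0.01025·643.2^0.27·exp(0.036·90+0.049·26.4) = 5.469
  r_corr = 0.7496 + 5.469 = 6.218 μm/a
ISO 9224: D(t) = r_corr · t^b with b = 0.667 (copper, B1)
  D(16) = 6.218 × 16^0.667 = 6.218 × 6.355 = 39.52 μm
  Mass loss = 39.52 μm × 8.96 g/cm³ = 354.1 g·m⁻²

D(16) = 354 g·m⁻²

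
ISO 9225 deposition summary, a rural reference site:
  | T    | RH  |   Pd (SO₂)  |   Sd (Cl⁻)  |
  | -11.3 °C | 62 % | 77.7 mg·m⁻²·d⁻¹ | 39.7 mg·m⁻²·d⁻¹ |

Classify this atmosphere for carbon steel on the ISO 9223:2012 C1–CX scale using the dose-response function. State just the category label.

C2

carbon steel: T≤10 °C ⇒ hinge +0.150·(-11.3−10) = -3.1950
  sulphur-dioxide contribution → 2.41 μm/a
  chloride contribution → 4.922 μm/a
  ⇒ r_corr(carbon steel) = 7.331 μm/a
7.33 μm/a falls in (1.3, 25] for carbon steel → category C2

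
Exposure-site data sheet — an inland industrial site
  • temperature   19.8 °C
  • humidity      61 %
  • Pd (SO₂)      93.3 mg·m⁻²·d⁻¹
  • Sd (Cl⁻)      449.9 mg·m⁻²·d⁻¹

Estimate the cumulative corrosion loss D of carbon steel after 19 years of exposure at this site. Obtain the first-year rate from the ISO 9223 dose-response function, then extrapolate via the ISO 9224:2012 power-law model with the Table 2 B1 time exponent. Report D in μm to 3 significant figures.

D(19) = 521 μm

carbon steel: f(T) = -0.054·(T−10) [T>10 °C] = -0.5292
  SO₂ term: 1.77·93.3^0.52·exp(0.02·61-0.5292) = 37.35
  Cl⁻ term: 0.102·449.9^0.62·exp(0.033·61+0.04·19.8) = 74.43
  r_corr = 37.35 + 74.43 = 111.8 μm/a
Power-law: D(19) = r_corr · 19^0.523
  D(19) = 111.8 × 19^0.523 = 111.8 × 4.664 = 521.4 μm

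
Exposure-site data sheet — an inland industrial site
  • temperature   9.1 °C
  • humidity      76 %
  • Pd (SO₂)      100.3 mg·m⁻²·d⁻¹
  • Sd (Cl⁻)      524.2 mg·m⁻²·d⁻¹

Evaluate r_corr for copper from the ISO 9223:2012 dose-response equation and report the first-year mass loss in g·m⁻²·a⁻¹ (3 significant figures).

r_corr = 24.4 g·m⁻²·a⁻¹

copper: temperature factor f = +0.126·(-0.9) = -0.1134
  SO₂ term: 0.0053·100.3^0.26·exp(0.059·76-0.1134) = 1.389
  Cl⁻ term: 0.01025·524.2^0.27·exp(0.036·76+0.049·9.1) = 1.339
  r_corr = 1.389 + 1.339 = 2.728 μm/a
Convert to mass loss: 2.728 μm/a × 8.96 g/cm³ = 24.45 g·m⁻²·a⁻¹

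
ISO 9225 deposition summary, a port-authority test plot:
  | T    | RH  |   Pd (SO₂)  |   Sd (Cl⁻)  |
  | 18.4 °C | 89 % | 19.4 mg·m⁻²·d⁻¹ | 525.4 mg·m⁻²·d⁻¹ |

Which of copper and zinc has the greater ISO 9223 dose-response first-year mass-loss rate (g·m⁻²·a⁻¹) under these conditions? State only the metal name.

copper: f(T) = -0.080·(T−10) [T>10 °C] = -0.6720
  sulphur-dioxide contribution → 1.116 μm/a
  chloride contribution → 3.375 μm/a
  ⇒ r_corr(copper) = 4.491 μm/a
  mass loss = 4.491 μm/a × 8.96 g/cm³ = 40.24 g·m⁻²·a⁻¹
zinc: T>10 °C ⇒ hinge -0.071·(18.4−10) = -0.5964
  sulphur-dioxide contribution → 1.571 μm/a
  chloride contribution → 6.056 μm/a
  ⇒ r_corr(zinc) = 7.627 μm/a
  mass loss = 7.627 μm/a × 7.14 g/cm³ = 54.46 g·m⁻²·a⁻¹
Ordering by g·m⁻²·a⁻¹: zinc (54.5) > copper (40.2)

zinc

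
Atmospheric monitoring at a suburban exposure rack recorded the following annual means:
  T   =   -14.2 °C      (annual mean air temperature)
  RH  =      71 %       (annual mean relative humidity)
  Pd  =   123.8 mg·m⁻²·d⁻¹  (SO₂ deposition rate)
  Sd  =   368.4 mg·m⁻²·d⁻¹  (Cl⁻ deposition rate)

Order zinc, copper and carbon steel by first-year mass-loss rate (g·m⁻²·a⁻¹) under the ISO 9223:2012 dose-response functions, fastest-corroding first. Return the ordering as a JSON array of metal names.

["carbon steel", "zinc", "copper"]

zinc: temperature factor f = +0.038·(-24.2) = -0.9196
  Pd branch = 0.0129·Pd^0.44·e^(0.046·RH+f) = 1.123 μm/a
  Sd branch = 0.0175·Sd^0.57·e^(0.008·RH+0.085·T) = 0.2681 μm/a
  r_corr = 1.123 + 0.2681 = 1.391 μm/a
  mass loss = 1.391 μm/a × 7.14 g/cm³ = 9.933 g·m⁻²·a⁻¹
copper: T≤10 °C ⇒ hinge +0.126·(-14.2−10) = -3.0492
  SO₂ term: 0.0053·123.8^0.26·exp(0.059·71-3.0492) = 0.058
  Sd branch = 0.01025·Sd^0.27·e^(0.036·RH+0.049·T) = 0.3247 μm/a
  sum: 0.058 + 0.3247 → r_corr = 0.3827 μm/a
  mass loss = 0.3827 μm/a × 8.96 g/cm³ = 3.429 g·m⁻²·a⁻¹
carbon steel: f(T) = +0.150·(T−10) [T≤10 °C] = -3.6300
  SO₂ term: 1.77·123.8^0.52·exp(0.02·71-3.6300) = 2.379
  Sd branch = 0.102·Sd^0.62·e^(0.033·RH+0.04·T) = 23.47 μm/a
  r_corr = 2.379 + 23.47 = 25.85 μm/a
  mass loss = 25.85 μm/a × 7.85 g/cm³ = 202.9 g·m⁻²·a⁻¹
Ordering by g·m⁻²·a⁻¹: carbon steel (203) > zinc (9.93) > copper (3.43)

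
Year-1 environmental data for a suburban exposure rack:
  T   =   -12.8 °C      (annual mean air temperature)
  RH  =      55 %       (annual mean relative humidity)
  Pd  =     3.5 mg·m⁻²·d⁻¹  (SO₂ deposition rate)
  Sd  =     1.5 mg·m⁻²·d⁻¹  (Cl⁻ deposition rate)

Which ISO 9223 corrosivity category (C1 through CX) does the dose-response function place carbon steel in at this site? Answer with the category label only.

C1

carbon steel: T≤10 °C ⇒ hinge +0.150·(-12.8−10) = -3.4200
  SO₂ term: 1.77·3.5^0.52·exp(0.02·55-3.4200) = 0.3337
  Cl⁻ term: 0.102·1.5^0.62·exp(0.033·55+0.04·-12.8) = 0.4827
  r_corr = 0.3337 + 0.4827 = 0.8164 μm/a
0.816 μm/a falls in (0, 1.3] for carbon steel → category C1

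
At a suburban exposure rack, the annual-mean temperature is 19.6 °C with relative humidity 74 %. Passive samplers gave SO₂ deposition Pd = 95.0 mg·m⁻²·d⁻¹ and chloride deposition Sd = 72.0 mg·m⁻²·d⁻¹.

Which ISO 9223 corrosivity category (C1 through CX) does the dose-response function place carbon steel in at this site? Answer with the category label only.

C5

carbon steel: T>10 °C ⇒ hinge -0.054·(19.6−10) = -0.5184
  sulphur-dioxide contribution → 49.43 μm/a
  chloride contribution → 36.41 μm/a
  total first-year rate 85.84 μm/a
ISO 9223 Table 2 (carbon steel): 80 < 85.8 ≤ 200 μm/a ⇒ C5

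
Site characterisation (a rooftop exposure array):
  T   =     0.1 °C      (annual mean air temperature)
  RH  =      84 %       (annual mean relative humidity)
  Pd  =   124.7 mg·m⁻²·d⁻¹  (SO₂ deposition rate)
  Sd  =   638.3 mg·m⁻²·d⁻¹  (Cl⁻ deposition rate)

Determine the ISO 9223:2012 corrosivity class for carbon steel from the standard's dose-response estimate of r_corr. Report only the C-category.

carbon steel: T≤10 °C ⇒ hinge +0.150·(0.1−10) = -1.4850
  sulphur-dioxide contribution → 26.46 μm/a
  chloride contribution → 89.81 μm/a
  total first-year rate 116.3 μm/a
ISO 9223 Table 2 (carbon steel): 80 < 116 ≤ 200 μm/a ⇒ C5

C5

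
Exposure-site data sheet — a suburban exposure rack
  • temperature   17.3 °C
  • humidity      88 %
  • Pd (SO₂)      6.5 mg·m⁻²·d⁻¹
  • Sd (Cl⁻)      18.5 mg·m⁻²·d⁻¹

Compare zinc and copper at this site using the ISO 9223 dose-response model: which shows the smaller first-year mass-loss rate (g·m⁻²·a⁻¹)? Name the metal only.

zinc

zinc: f(T) = -0.071·(T−10) [T>10 °C] = -0.5183
  SO₂ term: 0.0129·6.5^0.44·exp(0.046·88-0.5183) = 1.003
  Cl⁻ term: 0.0175·18.5^0.57·exp(0.008·88+0.085·17.3) = 0.8123
  r_corr = 1.003 + 0.8123 = 1.815 μm/a
  mass loss = 1.815 μm/a × 7.14 g/cm³ = 12.96 g·m⁻²·a⁻¹
copper: T>10 °C ⇒ hinge -0.080·(17.3−10) = -0.5840
  SO₂ term: 0.0053·6.5^0.26·exp(0.059·88-0.5840) = 0.8647
  Sd branch = 0.01025·Sd^0.27·e^(0.036·RH+0.049·T) = 1.25 μm/a
  r_corr = 0.8647 + 1.25 = 2.115 μm/a
  mass loss = 2.115 μm/a × 8.96 g/cm³ = 18.95 g·m⁻²·a⁻¹
Ordering by g·m⁻²·a⁻¹: copper (18.9) > zinc (13)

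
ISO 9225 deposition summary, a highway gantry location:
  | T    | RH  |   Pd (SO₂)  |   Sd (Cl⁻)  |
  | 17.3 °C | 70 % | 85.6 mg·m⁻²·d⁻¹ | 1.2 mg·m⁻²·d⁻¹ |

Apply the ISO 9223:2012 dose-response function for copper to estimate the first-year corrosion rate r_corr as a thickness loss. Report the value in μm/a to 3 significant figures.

copper: T>10 °C ⇒ hinge -0.080·(17.3−10) = -0.5840
  sulphur-dioxide contribution → 0.5844 μm/a
  chloride contribution → 0.3124 μm/a
  ⇒ r_corr(copper) = 0.8968 μm/a

r_corr = 0.897 μm/a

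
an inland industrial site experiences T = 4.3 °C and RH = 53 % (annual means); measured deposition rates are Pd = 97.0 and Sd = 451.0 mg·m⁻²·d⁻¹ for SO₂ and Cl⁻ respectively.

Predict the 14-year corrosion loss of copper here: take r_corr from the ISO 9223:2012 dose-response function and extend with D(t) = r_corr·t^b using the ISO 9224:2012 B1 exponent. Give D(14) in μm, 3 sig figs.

copper: f(T) = +0.126·(T−10) [T≤10 °C] = -0.7182
  sulphur-dioxide contribution → 0.1936 μm/a
  chloride contribution → 0.4441 μm/a
  ⇒ r_corr(copper) = 0.6377 μm/a
ISO 9224: D(t) = r_corr · t^b with b = 0.667 (copper, B1)
  D(14) = 0.6377 × 14^0.667 = 0.6377 × 5.814 = 3.708 μm

D(14) = 3.71 μm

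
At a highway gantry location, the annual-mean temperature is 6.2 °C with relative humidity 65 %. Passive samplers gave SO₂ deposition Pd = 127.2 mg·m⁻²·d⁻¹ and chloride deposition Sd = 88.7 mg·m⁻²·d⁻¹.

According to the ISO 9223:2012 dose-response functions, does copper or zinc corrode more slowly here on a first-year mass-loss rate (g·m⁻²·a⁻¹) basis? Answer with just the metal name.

copper

copper: temperature factor f = +0.126·(-3.8) = -0.4788
  SO₂ term: 0.0053·127.2^0.26·exp(0.059·65-0.4788) = 0.5358
  Sd branch = 0.01025·Sd^0.27·e^(0.036·RH+0.049·T) = 0.484 μm/a
  sum: 0.5358 + 0.484 → r_corr = 1.02 μm/a
  mass loss = 1.02 μm/a × 8.96 g/cm³ = 9.138 g·m⁻²·a⁻¹
zinc: f(T) = +0.038·(T−10) [T≤10 °C] = -0.1444
  SO₂ term: 0.0129·127.2^0.44·exp(0.046·65-0.1444) = 1.872
  Sd branch = 0.0175·Sd^0.57·e^(0.008·RH+0.085·T) = 0.6428 μm/a
  sum: 1.872 + 0.6428 → r_corr = 2.515 μm/a
  mass loss = 2.515 μm/a × 7.14 g/cm³ = 17.96 g·m⁻²·a⁻¹
Ordering by g·m⁻²·a⁻¹: zinc (18) > copper (9.14)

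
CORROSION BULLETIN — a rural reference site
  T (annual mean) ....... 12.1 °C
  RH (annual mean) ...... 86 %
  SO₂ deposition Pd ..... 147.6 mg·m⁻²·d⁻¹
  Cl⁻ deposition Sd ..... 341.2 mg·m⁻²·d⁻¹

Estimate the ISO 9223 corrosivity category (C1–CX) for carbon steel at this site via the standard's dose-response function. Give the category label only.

CX

carbon steel: f(T) = -0.054·(T−10) [T>10 °C] = -0.1134
  sulphur-dioxide contribution → 118.5 μm/a
  chloride contribution → 105.1 μm/a
  ⇒ r_corr(carbon steel) = 223.6 μm/a
224 μm/a falls in (200, 700] for carbon steel → category CX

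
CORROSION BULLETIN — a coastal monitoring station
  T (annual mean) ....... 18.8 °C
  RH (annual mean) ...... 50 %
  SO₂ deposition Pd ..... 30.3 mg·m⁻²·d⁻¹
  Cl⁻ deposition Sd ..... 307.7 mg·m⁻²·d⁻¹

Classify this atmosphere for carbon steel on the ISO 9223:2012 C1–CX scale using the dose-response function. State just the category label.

carbon steel: T>10 °C ⇒ hinge -0.054·(18.8−10) = -0.4752
  Pd branch = 1.77·Pd^0.52·e^(0.02·RH+f) = 17.63 μm/a
  Cl⁻ term: 0.102·307.7^0.62·exp(0.033·50+0.04·18.8) = 39.3
  sum: 17.63 + 39.3 → r_corr = 56.93 μm/a
56.9 μm/a falls in (50, 80] for carbon steel → category C4

C4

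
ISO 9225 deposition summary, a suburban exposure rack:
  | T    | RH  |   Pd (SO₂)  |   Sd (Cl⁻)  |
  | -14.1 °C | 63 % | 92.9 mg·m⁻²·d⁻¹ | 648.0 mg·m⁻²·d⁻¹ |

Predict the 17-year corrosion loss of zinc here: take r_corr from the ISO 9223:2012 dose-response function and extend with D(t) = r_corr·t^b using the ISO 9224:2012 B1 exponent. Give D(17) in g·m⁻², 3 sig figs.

zinc: T≤10 °C ⇒ hinge +0.038·(-14.1−10) = -0.9158
  sulphur-dioxide contribution → 0.6877 μm/a
  chloride contribution → 0.35 μm/a
  ⇒ r_corr(zinc) = 1.038 μm/a
Power-law: D(17) = r_corr · 17^0.813
  D(17) = 1.038 × 17^0.813 = 1.038 × 10.01 = 10.38 μm
  Mass loss = 10.38 μm × 7.14 g/cm³ = 74.15 g·m⁻²

D(17) = 74.1 g·m⁻²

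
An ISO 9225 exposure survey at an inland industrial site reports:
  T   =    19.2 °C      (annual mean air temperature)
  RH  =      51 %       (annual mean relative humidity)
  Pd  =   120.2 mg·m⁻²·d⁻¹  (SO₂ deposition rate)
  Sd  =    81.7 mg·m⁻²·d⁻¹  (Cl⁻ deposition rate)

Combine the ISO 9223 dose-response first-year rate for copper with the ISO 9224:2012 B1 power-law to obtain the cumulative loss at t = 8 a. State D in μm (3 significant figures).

copper: f(T) = -0.080·(T−10) [T>10 °C] = -0.7360
  sulphur-dioxide contribution → 0.1787 μm/a
  chloride contribution → 0.5407 μm/a
  ⇒ r_corr(copper) = 0.7195 μm/a
Power-law: D(8) = r_corr · 8^0.667
  D(8) = 0.7195 × 8^0.667 = 0.7195 × 4.003 = 2.88 μm

D(8) = 2.88 μm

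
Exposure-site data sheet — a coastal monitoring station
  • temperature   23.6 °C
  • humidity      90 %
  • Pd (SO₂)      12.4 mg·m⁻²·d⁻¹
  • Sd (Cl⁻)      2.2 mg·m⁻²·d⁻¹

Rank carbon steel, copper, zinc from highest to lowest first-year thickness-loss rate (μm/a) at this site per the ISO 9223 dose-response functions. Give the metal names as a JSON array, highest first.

carbon steel: temperature factor f = -0.054·(13.6) = -0.7344
  Pd branch = 1.77·Pd^0.52·e^(0.02·RH+f) = 19.03 μm/a
  Sd branch = 0.102·Sd^0.62·e^(0.033·RH+0.04·T) = 8.332 μm/a
  sum: 19.03 + 8.332 → r_corr = 27.36 μm/a
copper: temperature factor f = -0.080·(13.6) = -1.0880
  Pd branch = 0.0053·Pd^0.26·e^(0.059·RH+f) = 0.6953 μm/a
  Cl⁻ term: 0.01025·2.2^0.27·exp(0.036·90+0.049·23.6) = 1.029
  r_corr = 0.6953 + 1.029 = 1.725 μm/a
zinc: temperature factor f = -0.071·(13.6) = -0.9656
  Pd branch = 0.0129·Pd^0.44·e^(0.046·RH+f) = 0.9339 μm/a
  Cl⁻ term: 0.0175·2.2^0.57·exp(0.008·90+0.085·23.6) = 0.4189
  r_corr = 0.9339 + 0.4189 = 1.353 μm/a
Ordering by μm/a: carbon steel (27.4) > copper (1.72) > zinc (1.35)

["carbon steel", "copper", "zinc"]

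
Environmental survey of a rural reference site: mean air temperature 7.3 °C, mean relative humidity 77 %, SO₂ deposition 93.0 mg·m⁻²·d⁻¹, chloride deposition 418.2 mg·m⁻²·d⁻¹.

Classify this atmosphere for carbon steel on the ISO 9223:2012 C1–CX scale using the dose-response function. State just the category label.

C5

carbon steel: f(T) = +0.150·(T−10) [T≤10 °C] = -0.4050
  Pd branch = 1.77·Pd^0.52·e^(0.02·RH+f) = 58.14 μm/a
  Sd branch = 0.102·Sd^0.62·e^(0.033·RH+0.04·T) = 73.15 μm/a
  sum: 58.14 + 73.15 → r_corr = 131.3 μm/a
131 μm/a falls in (80, 200] for carbon steel → category C5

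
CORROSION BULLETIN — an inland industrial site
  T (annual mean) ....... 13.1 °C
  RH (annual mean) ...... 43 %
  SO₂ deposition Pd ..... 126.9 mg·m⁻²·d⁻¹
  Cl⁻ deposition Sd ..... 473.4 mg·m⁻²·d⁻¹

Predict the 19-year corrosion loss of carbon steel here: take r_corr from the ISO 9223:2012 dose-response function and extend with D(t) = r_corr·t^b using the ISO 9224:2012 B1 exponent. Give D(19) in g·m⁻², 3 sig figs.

carbon steel: temperature factor f = -0.054·(3.1) = -0.1674
  Pd branch = 1.77·Pd^0.52·e^(0.02·RH+f) = 43.91 μm/a
  Sd branch = 0.102·Sd^0.62·e^(0.033·RH+0.04·T) = 32.44 μm/a
  r_corr = 43.91 + 32.44 = 76.35 μm/a
Power-law: D(19) = r_corr · 19^0.523
  D(19) = 76.35 × 19^0.523 = 76.35 × 4.664 = 356.1 μm
  Mass loss = 356.1 μm × 7.85 g/cm³ = 2796 g·m⁻²

D(19) = 2.80e+03 g·m⁻²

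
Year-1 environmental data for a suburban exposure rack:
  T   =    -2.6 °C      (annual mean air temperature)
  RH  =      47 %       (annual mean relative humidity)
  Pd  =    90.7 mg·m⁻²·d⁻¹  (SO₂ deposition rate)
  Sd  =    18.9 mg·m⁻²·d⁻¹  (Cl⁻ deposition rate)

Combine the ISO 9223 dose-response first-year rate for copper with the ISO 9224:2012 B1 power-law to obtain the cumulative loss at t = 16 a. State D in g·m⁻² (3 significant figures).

copper: temperature factor f = +0.126·(-12.6) = -1.5876
  sulphur-dioxide contribution → 0.05598 μm/a
  chloride contribution → 0.1084 μm/a
  ⇒ r_corr(copper) = 0.1643 μm/a
Power-law: D(16) = r_corr · 16^0.667
  D(16) = 0.1643 × 16^0.667 = 0.1643 × 6.355 = 1.044 μm
  Mass loss = 1.044 μm × 8.96 g/cm³ = 9.359 g·m⁻²

D(16) = 9.36 g·m⁻²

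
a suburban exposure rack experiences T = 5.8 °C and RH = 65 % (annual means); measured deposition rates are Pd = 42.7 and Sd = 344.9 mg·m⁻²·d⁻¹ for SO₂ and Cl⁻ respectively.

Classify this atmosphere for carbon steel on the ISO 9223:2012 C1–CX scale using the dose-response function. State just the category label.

C4

carbon steel: T≤10 °C ⇒ hinge +0.150·(5.8−10) = -0.6300
  sulphur-dioxide contribution → 24.37 μm/a
  chloride contribution → 41.14 μm/a
  ⇒ r_corr(carbon steel) = 65.51 μm/a
Category bounds: 50…80 μm/a bracket r_corr ⇒ C4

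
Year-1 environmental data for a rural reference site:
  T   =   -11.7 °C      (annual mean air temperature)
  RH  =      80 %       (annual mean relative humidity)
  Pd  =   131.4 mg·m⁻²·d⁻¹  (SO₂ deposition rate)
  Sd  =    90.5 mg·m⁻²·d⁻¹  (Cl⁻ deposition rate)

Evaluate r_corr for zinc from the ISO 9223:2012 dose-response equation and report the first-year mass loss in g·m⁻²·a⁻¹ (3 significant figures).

r_corr = 14.8 g·m⁻²·a⁻¹

zinc: f(T) = +0.038·(T−10) [T≤10 °C] = -0.8246
  SO₂ term: 0.0129·131.4^0.44·exp(0.046·80-0.8246) = 1.918
  Cl⁻ term: 0.0175·90.5^0.57·exp(0.008·80+0.085·-11.7) = 0.1601
  r_corr = 1.918 + 0.1601 = 2.078 μm/a
Convert to mass loss: 2.078 μm/a × 7.14 g/cm³ = 14.84 g·m⁻²·a⁻¹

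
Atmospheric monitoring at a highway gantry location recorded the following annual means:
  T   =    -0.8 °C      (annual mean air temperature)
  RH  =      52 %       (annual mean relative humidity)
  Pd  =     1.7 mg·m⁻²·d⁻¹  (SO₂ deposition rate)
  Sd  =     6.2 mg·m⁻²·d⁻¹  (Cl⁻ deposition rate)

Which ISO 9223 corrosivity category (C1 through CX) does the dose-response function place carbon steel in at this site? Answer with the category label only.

C2

carbon steel: temperature factor f = +0.150·(-10.8) = -1.6200
  SO₂ term: 1.77·1.7^0.52·exp(0.02·52-1.6200) = 1.306
  Sd branch = 0.102·Sd^0.62·e^(0.033·RH+0.04·T) = 1.703 μm/a
  r_corr = 1.306 + 1.703 = 3.009 μm/a
3.01 μm/a falls in (1.3, 25] for carbon steel → category C2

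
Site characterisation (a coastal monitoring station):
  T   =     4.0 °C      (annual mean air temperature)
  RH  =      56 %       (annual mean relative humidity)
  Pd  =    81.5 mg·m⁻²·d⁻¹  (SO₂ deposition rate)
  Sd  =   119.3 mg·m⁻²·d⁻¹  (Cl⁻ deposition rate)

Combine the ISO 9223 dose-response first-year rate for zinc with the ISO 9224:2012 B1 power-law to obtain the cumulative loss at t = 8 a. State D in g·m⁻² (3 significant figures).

D(8) = 59.0 g·m⁻²

zinc: temperature factor f = +0.038·(-6.0) = -0.2280
  sulphur-dioxide contribution → 0.9359 μm/a
  chloride contribution → 0.5874 μm/a
  total first-year rate 1.523 μm/a
Long-term exponent b (ISO 9224 Table 2, B1) = 0.813
  D(8) = 1.523 × 8^0.813 = 1.523 × 5.423 = 8.26 μm
  Mass loss = 8.26 μm × 7.14 g/cm³ = 58.98 g·m⁻²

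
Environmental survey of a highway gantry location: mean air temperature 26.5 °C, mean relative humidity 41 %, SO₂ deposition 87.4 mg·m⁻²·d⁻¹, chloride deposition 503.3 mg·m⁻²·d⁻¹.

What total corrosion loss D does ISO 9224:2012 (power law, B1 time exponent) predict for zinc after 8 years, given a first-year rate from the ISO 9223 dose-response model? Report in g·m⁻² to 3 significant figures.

D(8) = 318 g·m⁻²

zinc: T>10 °C ⇒ hinge -0.071·(26.5−10) = -1.1715
  Pd branch = 0.0129·Pd^0.44·e^(0.046·RH+f) = 0.1884 μm/a
  Cl⁻ term: 0.0175·503.3^0.57·exp(0.008·41+0.085·26.5) = 8.013
  sum: 0.1884 + 8.013 → r_corr = 8.201 μm/a
ISO 9224: D(t) = r_corr · t^b with b = 0.813 (zinc, B1)
  D(8) = 8.201 × 8^0.813 = 8.201 × 5.423 = 44.47 μm
  Mass loss = 44.47 μm × 7.14 g/cm³ = 317.5 g·m⁻²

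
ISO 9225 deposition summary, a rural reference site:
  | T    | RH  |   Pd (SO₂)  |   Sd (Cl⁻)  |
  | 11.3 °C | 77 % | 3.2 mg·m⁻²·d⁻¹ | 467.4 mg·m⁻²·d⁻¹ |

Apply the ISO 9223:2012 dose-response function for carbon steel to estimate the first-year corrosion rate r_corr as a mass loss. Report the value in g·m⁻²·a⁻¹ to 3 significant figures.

carbon steel: temperature factor f = -0.054·(1.3) = -0.0702
  SO₂ term: 1.77·3.2^0.52·exp(0.02·77-0.0702) = 14.09
  Cl⁻ term: 0.102·467.4^0.62·exp(0.033·77+0.04·11.3) = 91.97
  r_corr = 14.09 + 91.97 = 106.1 μm/a
Convert to mass loss: 106.1 μm/a × 7.85 g/cm³ = 832.6 g·m⁻²·a⁻¹

r_corr = 833 g·m⁻²·a⁻¹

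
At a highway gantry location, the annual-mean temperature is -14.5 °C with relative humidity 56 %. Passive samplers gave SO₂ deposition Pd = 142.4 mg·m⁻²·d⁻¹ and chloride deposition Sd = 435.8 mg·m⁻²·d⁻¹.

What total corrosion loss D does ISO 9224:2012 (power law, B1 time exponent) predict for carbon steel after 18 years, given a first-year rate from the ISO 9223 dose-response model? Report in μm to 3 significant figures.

carbon steel: T≤10 °C ⇒ hinge +0.150·(-14.5−10) = -3.6750
  sulphur-dioxide contribution → 1.812 μm/a
  chloride contribution → 15.69 μm/a
  ⇒ r_corr(carbon steel) = 17.5 μm/a
ISO 9224: D(t) = r_corr · t^b with b = 0.523 (carbon steel, B1)
  D(18) = 17.5 × 18^0.523 = 17.5 × 4.534 = 79.36 μm

D(18) = 79.4 μm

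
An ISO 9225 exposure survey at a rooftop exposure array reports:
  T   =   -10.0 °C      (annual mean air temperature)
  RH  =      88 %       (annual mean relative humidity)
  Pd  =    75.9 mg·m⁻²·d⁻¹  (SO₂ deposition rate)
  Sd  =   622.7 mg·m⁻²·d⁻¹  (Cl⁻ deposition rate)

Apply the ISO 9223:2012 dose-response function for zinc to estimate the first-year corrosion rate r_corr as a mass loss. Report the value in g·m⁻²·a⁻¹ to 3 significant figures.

zinc: f(T) = +0.038·(T−10) [T≤10 °C] = -0.7600
  Pd branch = 0.0129·Pd^0.44·e^(0.046·RH+f) = 2.322 μm/a
  Sd branch = 0.0175·Sd^0.57·e^(0.008·RH+0.085·T) = 0.5921 μm/a
  r_corr = 2.322 + 0.5921 = 2.914 μm/a
Convert to mass loss: 2.914 μm/a × 7.14 g/cm³ = 20.81 g·m⁻²·a⁻¹

r_corr = 20.8 g·m⁻²·a⁻¹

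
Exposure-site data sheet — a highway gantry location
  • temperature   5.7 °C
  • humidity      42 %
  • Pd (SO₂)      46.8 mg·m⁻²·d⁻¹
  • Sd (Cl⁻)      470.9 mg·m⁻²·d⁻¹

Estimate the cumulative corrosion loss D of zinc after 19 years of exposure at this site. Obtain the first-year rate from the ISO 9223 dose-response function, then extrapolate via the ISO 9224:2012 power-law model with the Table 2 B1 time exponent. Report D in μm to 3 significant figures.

zinc: temperature factor f = +0.038·(-4.3) = -0.1634
  sulphur-dioxide contribution → 0.4108 μm/a
  chloride contribution → 1.327 μm/a
  ⇒ r_corr(zinc) = 1.738 μm/a
ISO 9224: D(t) = r_corr · t^b with b = 0.813 (zinc, B1)
  D(19) = 1.738 × 19^0.813 = 1.738 × 10.96 = 19.04 μm

D(19) = 19.0 μm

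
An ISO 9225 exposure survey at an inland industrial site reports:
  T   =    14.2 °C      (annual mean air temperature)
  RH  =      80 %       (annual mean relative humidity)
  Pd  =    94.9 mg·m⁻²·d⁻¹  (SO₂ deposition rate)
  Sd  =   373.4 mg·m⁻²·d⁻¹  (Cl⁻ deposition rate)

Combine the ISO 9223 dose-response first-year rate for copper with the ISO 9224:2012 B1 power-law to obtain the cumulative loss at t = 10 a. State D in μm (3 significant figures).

D(10) = 14.9 μm

copper: f(T) = -0.080·(T−10) [T>10 °C] = -0.3360
  Pd branch = 0.0053·Pd^0.26·e^(0.059·RH+f) = 1.388 μm/a
  Sd branch = 0.01025·Sd^0.27·e^(0.036·RH+0.049·T) = 1.812 μm/a
  sum: 1.388 + 1.812 → r_corr = 3.2 μm/a
Power-law: D(10) = r_corr · 10^0.667
  D(10) = 3.2 × 10^0.667 = 3.2 × 4.645 = 14.86 μm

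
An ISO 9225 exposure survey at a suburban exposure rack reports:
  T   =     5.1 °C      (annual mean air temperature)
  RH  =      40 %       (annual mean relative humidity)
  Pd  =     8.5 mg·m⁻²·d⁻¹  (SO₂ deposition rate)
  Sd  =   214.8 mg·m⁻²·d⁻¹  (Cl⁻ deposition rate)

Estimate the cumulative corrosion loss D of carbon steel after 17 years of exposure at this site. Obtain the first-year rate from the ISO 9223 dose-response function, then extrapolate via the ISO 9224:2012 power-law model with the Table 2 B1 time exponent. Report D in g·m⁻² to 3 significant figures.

carbon steel: temperature factor f = +0.150·(-4.9) = -0.7350
  sulphur-dioxide contribution → 5.748 μm/a
  chloride contribution → 13.07 μm/a
  total first-year rate 18.82 μm/a
ISO 9224: D(t) = r_corr · t^b with b = 0.523 (carbon steel, B1)
  D(17) = 18.82 × 17^0.523 = 18.82 × 4.401 = 82.82 μm
  Mass loss = 82.82 μm × 7.85 g/cm³ = 650.1 g·m⁻²

D(17) = 650 g·m⁻²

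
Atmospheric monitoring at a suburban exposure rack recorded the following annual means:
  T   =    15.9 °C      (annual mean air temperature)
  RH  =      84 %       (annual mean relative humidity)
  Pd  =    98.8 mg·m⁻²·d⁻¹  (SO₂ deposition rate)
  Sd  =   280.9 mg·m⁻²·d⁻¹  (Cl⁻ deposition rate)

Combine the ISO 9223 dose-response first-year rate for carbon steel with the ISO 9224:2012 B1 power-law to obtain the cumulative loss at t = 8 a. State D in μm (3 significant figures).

carbon steel: T>10 °C ⇒ hinge -0.054·(15.9−10) = -0.3186
  Pd branch = 1.77·Pd^0.52·e^(0.02·RH+f) = 75.25 μm/a
  Sd branch = 0.102·Sd^0.62·e^(0.033·RH+0.04·T) = 101.6 μm/a
  sum: 75.25 + 101.6 → r_corr = 176.8 μm/a
Power-law: D(8) = r_corr · 8^0.523
  D(8) = 176.8 × 8^0.523 = 176.8 × 2.967 = 524.6 μm

D(8) = 525 μm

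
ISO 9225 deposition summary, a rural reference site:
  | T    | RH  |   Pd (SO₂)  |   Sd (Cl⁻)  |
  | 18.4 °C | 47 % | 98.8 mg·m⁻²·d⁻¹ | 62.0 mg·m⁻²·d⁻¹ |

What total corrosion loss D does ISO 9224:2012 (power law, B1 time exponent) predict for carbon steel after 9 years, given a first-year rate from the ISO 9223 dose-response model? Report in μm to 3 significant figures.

carbon steel: temperature factor f = -0.054·(8.4) = -0.4536
  SO₂ term: 1.77·98.8^0.52·exp(0.02·47-0.4536) = 31.37
  Sd branch = 0.102·Sd^0.62·e^(0.033·RH+0.04·T) = 12.98 μm/a
  r_corr = 31.37 + 12.98 = 44.34 μm/a
Power-law: D(9) = r_corr · 9^0.523
  D(9) = 44.34 × 9^0.523 = 44.34 × 3.156 = 139.9 μm

D(9) = 140 μm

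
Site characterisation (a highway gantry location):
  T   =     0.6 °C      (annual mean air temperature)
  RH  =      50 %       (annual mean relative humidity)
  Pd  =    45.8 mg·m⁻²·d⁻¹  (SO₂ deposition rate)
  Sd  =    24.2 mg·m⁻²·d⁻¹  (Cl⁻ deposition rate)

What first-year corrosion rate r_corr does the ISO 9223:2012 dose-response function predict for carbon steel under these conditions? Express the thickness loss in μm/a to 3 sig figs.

carbon steel: temperature factor f = +0.150·(-9.4) = -1.4100
  sulphur-dioxide contribution → 8.581 μm/a
  chloride contribution → 3.923 μm/a
  total first-year rate 12.5 μm/a

r_corr = 12.5 μm/a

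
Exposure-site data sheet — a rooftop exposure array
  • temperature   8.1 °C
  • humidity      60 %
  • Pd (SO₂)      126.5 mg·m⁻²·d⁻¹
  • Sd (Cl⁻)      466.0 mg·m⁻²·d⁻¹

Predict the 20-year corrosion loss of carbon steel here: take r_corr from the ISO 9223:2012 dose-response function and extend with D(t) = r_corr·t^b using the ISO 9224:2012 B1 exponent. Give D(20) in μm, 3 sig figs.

carbon steel: T≤10 °C ⇒ hinge +0.150·(8.1−10) = -0.2850
  SO₂ term: 1.77·126.5^0.52·exp(0.02·60-0.2850) = 54.76
  Sd branch = 0.102·Sd^0.62·e^(0.033·RH+0.04·T) = 46.09 μm/a
  r_corr = 54.76 + 46.09 = 100.8 μm/a
ISO 9224: D(t) = r_corr · t^b with b = 0.523 (carbon steel, B1)
  D(20) = 100.8 × 20^0.523 = 100.8 × 4.791 = 483.2 μm

D(20) = 483 μm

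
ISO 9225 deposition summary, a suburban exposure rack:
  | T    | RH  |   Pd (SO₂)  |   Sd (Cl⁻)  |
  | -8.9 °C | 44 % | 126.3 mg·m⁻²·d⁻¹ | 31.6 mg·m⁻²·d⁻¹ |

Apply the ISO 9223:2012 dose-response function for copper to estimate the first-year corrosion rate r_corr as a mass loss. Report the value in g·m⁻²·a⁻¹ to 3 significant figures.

copper: temperature factor f = +0.126·(-18.9) = -2.3814
  SO₂ term: 0.0053·126.3^0.26·exp(0.059·44-2.3814) = 0.02311
  Sd branch = 0.01025·Sd^0.27·e^(0.036·RH+0.049·T) = 0.08207 μm/a
  r_corr = 0.02311 + 0.08207 = 0.1052 μm/a
Convert to mass loss: 0.1052 μm/a × 8.96 g/cm³ = 0.9424 g·m⁻²·a⁻¹

r_corr = 0.942 g·m⁻²·a⁻¹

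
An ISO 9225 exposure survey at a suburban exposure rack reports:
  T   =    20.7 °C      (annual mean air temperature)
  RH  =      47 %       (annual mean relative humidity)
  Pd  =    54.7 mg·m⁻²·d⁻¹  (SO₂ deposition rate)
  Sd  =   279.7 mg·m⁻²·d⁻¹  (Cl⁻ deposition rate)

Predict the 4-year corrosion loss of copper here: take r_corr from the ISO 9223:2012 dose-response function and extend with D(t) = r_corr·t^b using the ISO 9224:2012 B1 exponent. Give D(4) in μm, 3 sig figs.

D(4) = 2.03 μm

copper: temperature factor f = -0.080·(10.7) = -0.8560
  sulphur-dioxide contribution → 0.102 μm/a
  chloride contribution → 0.7025 μm/a
  ⇒ r_corr(copper) = 0.8045 μm/a
Power-law: D(4) = r_corr · 4^0.667
  D(4) = 0.8045 × 4^0.667 = 0.8045 × 2.521 = 2.028 μm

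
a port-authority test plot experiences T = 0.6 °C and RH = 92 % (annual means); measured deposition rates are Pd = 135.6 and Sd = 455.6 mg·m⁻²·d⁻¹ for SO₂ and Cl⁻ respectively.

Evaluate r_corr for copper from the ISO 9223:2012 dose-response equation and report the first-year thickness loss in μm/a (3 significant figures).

r_corr = 2.84 μm/a

copper: f(T) = +0.126·(T−10) [T≤10 °C] = -1.1844
  sulphur-dioxide contribution → 1.323 μm/a
  chloride contribution → 1.512 μm/a
  ⇒ r_corr(copper) = 2.836 μm/a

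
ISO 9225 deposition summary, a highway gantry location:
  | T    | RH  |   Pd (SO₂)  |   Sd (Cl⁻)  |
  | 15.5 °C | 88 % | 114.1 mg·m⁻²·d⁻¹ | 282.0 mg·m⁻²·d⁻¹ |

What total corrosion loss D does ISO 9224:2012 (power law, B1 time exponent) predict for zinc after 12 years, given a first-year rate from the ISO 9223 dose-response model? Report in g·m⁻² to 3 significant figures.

D(12) = 394 g·m⁻²

zinc: T>10 °C ⇒ hinge -0.071·(15.5−10) = -0.3905
  SO₂ term: 0.0129·114.1^0.44·exp(0.046·88-0.3905) = 4.02
  Sd branch = 0.0175·Sd^0.57·e^(0.008·RH+0.085·T) = 3.293 μm/a
  r_corr = 4.02 + 3.293 = 7.313 μm/a
Long-term exponent b (ISO 9224 Table 2, B1) = 0.813
  D(12) = 7.313 × 12^0.813 = 7.313 × 7.54 = 55.14 μm
  Mass loss = 55.14 μm × 7.14 g/cm³ = 393.7 g·m⁻²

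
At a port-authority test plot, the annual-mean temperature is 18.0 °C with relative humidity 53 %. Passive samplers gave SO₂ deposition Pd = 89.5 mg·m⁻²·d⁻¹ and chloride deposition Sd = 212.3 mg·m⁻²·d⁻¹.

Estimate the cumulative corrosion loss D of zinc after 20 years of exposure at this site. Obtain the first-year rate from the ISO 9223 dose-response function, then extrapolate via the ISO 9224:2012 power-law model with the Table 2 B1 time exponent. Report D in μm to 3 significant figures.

D(20) = 36.8 μm

zinc: f(T) = -0.071·(T−10) [T>10 °C] = -0.5680
  sulphur-dioxide contribution → 0.6047 μm/a
  chloride contribution → 2.618 μm/a
  total first-year rate 3.223 μm/a
Long-term exponent b (ISO 9224 Table 2, B1) = 0.813
  D(20) = 3.223 × 20^0.813 = 3.223 × 11.42 = 36.81 μm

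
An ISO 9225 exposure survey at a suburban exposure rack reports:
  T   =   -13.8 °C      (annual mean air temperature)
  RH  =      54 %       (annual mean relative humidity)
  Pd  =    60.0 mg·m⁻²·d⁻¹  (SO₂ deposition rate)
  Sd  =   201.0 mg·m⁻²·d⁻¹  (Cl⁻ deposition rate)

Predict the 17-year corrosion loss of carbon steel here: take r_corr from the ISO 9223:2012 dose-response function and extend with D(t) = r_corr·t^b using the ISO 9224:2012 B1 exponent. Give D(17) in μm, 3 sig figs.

carbon steel: T≤10 °C ⇒ hinge +0.150·(-13.8−10) = -3.5700
  sulphur-dioxide contribution → 1.234 μm/a
  chloride contribution → 9.349 μm/a
  total first-year rate 10.58 μm/a
ISO 9224: D(t) = r_corr · t^b with b = 0.523 (carbon steel, B1)
  D(17) = 10.58 × 17^0.523 = 10.58 × 4.401 = 46.57 μm

D(17) = 46.6 μm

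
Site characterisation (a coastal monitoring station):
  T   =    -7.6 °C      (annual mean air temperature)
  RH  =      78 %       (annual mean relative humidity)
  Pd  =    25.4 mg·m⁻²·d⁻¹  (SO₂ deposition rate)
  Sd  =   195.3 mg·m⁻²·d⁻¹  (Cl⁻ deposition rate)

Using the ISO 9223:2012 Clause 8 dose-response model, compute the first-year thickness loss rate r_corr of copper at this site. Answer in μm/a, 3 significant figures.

copper: f(T) = +0.126·(T−10) [T≤10 °C] = -2.2176
  sulphur-dioxide contribution → 0.1334 μm/a
  chloride contribution → 0.4864 μm/a
  ⇒ r_corr(copper) = 0.6198 μm/a

r_corr = 0.620 μm/a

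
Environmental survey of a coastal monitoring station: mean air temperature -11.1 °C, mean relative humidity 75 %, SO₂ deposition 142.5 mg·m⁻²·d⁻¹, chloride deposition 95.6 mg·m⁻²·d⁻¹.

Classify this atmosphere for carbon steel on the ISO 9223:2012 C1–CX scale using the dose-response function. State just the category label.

C2

carbon steel: temperature factor f = +0.150·(-21.1) = -3.1650
  Pd branch = 1.77·Pd^0.52·e^(0.02·RH+f) = 4.414 μm/a
  Cl⁻ term: 0.102·95.6^0.62·exp(0.033·75+0.04·-11.1) = 13.14
  sum: 4.414 + 13.14 → r_corr = 17.55 μm/a
Category bounds: 1.3…25 μm/a bracket r_corr ⇒ C2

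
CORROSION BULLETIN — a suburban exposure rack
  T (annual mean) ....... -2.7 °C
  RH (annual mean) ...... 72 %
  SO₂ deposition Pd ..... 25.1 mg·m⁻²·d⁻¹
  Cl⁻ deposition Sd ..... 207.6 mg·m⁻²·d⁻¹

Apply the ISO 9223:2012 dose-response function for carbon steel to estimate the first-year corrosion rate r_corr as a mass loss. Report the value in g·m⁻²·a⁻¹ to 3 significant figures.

r_corr = 258 g·m⁻²·a⁻¹

carbon steel: temperature factor f = +0.150·(-12.7) = -1.9050
  sulphur-dioxide contribution → 5.941 μm/a
  chloride contribution → 26.93 μm/a
  total first-year rate 32.87 μm/a
Convert to mass loss: 32.87 μm/a × 7.85 g/cm³ = 258 g·m⁻²·a⁻¹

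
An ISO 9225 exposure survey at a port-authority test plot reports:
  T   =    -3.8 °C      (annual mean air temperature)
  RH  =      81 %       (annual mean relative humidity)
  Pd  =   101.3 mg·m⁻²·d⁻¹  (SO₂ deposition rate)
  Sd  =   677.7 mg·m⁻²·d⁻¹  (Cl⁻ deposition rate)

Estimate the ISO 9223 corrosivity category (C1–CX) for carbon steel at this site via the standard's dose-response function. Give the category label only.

C5

carbon steel: temperature factor f = +0.150·(-13.8) = -2.0700
  SO₂ term: 1.77·101.3^0.52·exp(0.02·81-2.0700) = 12.46
  Cl⁻ term: 0.102·677.7^0.62·exp(0.033·81+0.04·-3.8) = 72.23
  sum: 12.46 + 72.23 → r_corr = 84.69 μm/a
Category bounds: 80…200 μm/a bracket r_corr ⇒ C5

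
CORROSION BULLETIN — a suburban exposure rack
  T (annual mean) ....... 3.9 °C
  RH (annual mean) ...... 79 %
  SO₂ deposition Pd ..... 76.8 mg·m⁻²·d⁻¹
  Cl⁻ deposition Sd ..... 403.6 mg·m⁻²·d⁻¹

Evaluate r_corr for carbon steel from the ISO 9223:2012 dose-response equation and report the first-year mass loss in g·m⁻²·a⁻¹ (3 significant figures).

r_corr = 782 g·m⁻²·a⁻¹

carbon steel: f(T) = +0.150·(T−10) [T≤10 °C] = -0.9150
  sulphur-dioxide contribution → 32.9 μm/a
  chloride contribution → 66.72 μm/a
  ⇒ r_corr(carbon steel) = 99.62 μm/a
Convert to mass loss: 99.62 μm/a × 7.85 g/cm³ = 782 g·m⁻²·a⁻¹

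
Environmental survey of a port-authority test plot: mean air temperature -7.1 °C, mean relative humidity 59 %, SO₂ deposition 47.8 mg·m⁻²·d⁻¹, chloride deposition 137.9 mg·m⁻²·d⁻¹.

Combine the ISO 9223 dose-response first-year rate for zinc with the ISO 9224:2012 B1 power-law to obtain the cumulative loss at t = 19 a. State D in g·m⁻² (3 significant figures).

D(19) = 63.5 g·m⁻²

zinc: temperature factor f = +0.038·(-17.1) = -0.6498
  sulphur-dioxide contribution → 0.5572 μm/a
  chloride contribution → 0.2544 μm/a
  ⇒ r_corr(zinc) = 0.8116 μm/a
Long-term exponent b (ISO 9224 Table 2, B1) = 0.813
  D(19) = 0.8116 × 19^0.813 = 0.8116 × 10.96 = 8.891 μm
  Mass loss = 8.891 μm × 7.14 g/cm³ = 63.48 g·m⁻²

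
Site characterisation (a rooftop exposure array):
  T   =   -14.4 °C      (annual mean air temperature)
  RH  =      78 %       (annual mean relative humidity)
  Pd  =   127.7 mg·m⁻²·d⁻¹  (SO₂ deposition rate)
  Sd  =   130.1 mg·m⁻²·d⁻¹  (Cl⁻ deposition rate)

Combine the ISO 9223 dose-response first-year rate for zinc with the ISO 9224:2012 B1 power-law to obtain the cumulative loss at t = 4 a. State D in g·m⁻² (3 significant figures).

D(4) = 37.8 g·m⁻²

zinc: temperature factor f = +0.038·(-24.4) = -0.9272
  sulphur-dioxide contribution → 1.559 μm/a
  chloride contribution → 0.154 μm/a
  total first-year rate 1.713 μm/a
Long-term exponent b (ISO 9224 Table 2, B1) = 0.813
  D(4) = 1.713 × 4^0.813 = 1.713 × 3.087 = 5.288 μm
  Mass loss = 5.288 μm × 7.14 g/cm³ = 37.75 g·m⁻²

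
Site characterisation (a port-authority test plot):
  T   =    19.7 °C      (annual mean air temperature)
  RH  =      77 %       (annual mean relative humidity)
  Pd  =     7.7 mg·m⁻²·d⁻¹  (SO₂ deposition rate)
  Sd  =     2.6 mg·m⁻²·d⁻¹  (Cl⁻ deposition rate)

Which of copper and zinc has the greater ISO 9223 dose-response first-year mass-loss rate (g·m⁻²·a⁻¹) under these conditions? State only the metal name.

copper: f(T) = -0.080·(T−10) [T>10 °C] = -0.7760
  SO₂ term: 0.0053·7.7^0.26·exp(0.059·77-0.7760) = 0.3897
  Cl⁻ term: 0.01025·2.6^0.27·exp(0.036·77+0.049·19.7) = 0.557
  r_corr = 0.3897 + 0.557 = 0.9467 μm/a
  mass loss = 0.9467 μm/a × 8.96 g/cm³ = 8.483 g·m⁻²·a⁻¹
zinc: T>10 °C ⇒ hinge -0.071·(19.7−10) = -0.6887
  Pd branch = 0.0129·Pd^0.44·e^(0.046·RH+f) = 0.5493 μm/a
  Cl⁻ term: 0.0175·2.6^0.57·exp(0.008·77+0.085·19.7) = 0.2981
  r_corr = 0.5493 + 0.2981 = 0.8474 μm/a
  mass loss = 0.8474 μm/a × 7.14 g/cm³ = 6.05 g·m⁻²·a⁻¹
Ordering by g·m⁻²·a⁻¹: copper (8.48) > zinc (6.05)

copper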